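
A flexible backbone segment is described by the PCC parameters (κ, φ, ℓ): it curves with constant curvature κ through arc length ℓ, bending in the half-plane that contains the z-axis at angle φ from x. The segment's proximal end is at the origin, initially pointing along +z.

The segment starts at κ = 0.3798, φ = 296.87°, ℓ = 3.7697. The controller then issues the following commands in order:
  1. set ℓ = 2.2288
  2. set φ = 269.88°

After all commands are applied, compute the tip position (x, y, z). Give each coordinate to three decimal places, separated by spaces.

-0.002 -0.888 1.972

initial: κ=0.3798, φ=296.87°, ℓ=3.7697
cmd 1: set ℓ=2.2288 → (κ,φ,ℓ)=(0.3798,296.87°,2.2288) → tip=(0.4015,-0.7924,1.9720)
cmd 2: set φ=269.88° → (κ,φ,ℓ)=(0.3798,269.88°,2.2288) → tip=(-0.0019,-0.8883,1.9720)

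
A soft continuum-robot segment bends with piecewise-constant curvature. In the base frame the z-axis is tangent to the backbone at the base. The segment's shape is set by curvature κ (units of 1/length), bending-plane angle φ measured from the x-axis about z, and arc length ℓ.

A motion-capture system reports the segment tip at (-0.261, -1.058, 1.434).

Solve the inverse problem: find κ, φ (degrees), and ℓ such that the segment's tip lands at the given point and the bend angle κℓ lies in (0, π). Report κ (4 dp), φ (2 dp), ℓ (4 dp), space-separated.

ρ = √(x²+y²) = √(-0.261² + -1.058²) = 1.08972
φ = atan2(y, x) mod 360° = atan2(-1.058, -0.261) = 256.1423°
|p|² = ρ² + z² = 1.08972² + 1.434² = 3.24384
κ = 2ρ / |p|² = 2×1.08972 / 3.24384 = 0.67187
θ = 2·atan2(ρ, z) = 2·atan2(1.08972, 1.434) = 1.29963 rad
ℓ = θ/κ = 1.29963/0.67187 = 1.93436

0.6719 256.14 1.9344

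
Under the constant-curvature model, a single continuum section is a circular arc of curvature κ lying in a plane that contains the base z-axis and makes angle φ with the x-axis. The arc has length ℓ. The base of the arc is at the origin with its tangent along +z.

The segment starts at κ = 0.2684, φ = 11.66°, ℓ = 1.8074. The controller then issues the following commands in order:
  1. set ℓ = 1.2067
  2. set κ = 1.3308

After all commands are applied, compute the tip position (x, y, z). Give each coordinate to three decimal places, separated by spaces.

initial: κ=0.2684, φ=11.66°, ℓ=1.8074
cmd 1: set ℓ=1.2067 → (κ,φ,ℓ)=(0.2684,11.66°,1.2067) → tip=(0.1897,0.0391,1.1857)
cmd 2: set κ=1.3308 → (κ,φ,ℓ)=(1.3308,11.66°,1.2067) → tip=(0.7617,0.1572,0.7510)

0.762 0.157 0.751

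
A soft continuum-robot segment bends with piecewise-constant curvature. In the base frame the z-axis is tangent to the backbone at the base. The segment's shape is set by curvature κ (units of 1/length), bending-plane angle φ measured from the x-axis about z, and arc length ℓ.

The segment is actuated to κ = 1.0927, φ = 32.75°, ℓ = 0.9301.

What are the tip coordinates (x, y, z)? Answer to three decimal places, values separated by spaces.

0.364 0.234 0.778

θ = κ·ℓ = 1.0927 × 0.9301 = 1.01632 rad
ρ = (1 − cos θ)/κ = (1 − 0.52650)/1.0927 = 0.43333
z = sin θ / κ = 0.85018/1.0927 = 0.77805
x = ρ cos φ = 0.43333 × cos(32.75°) = 0.36445
y = ρ sin φ = 0.43333 × sin(32.75°) = 0.23442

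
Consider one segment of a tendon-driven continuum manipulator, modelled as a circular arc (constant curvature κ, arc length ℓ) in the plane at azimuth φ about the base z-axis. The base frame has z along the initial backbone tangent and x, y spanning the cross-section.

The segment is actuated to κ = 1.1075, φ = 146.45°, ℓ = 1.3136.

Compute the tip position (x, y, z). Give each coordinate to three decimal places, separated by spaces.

θ = κ·ℓ = 1.1075 × 1.3136 = 1.45481 rad
ρ = (1 − cos θ)/κ = (1 − 0.11572)/1.1075 = 0.79844
z = sin θ / κ = 0.99328/1.1075 = 0.89687
x = ρ cos φ = 0.79844 × cos(146.45°) = -0.66543
y = ρ sin φ = 0.79844 × sin(146.45°) = 0.44127

-0.665 0.441 0.897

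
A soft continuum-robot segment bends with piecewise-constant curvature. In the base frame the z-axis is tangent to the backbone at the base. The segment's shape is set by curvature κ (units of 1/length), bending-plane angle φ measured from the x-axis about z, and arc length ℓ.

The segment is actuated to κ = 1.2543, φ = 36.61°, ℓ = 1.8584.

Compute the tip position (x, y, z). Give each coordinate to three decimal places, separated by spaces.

θ = κ·ℓ = 1.2543 × 1.8584 = 2.33099 rad
ρ = (1 − cos θ)/κ = (1 − -0.68906)/1.2543 = 1.34662
z = sin θ / κ = 0.72470/1.2543 = 0.57777
x = ρ cos φ = 1.34662 × cos(36.61°) = 1.08095
y = ρ sin φ = 1.34662 × sin(36.61°) = 0.80308

1.081 0.803 0.578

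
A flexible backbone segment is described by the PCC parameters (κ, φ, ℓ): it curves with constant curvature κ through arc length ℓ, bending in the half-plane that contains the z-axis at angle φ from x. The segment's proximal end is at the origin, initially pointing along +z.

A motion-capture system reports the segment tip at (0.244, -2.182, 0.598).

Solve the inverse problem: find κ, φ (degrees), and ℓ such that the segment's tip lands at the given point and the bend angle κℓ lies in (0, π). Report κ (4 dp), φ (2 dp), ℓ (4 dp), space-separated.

ρ = √(x²+y²) = √(0.244² + -2.182²) = 2.19560
φ = atan2(y, x) mod 360° = atan2(-2.182, 0.244) = 276.3805°
|p|² = ρ² + z² = 2.19560² + 0.598² = 5.17826
κ = 2ρ / |p|² = 2×2.19560 / 5.17826 = 0.84801
θ = 2·atan2(ρ, z) = 2·atan2(2.19560, 0.598) = 2.60977 rad
ℓ = θ/κ = 2.60977/0.84801 = 3.07753

0.8480 276.38 3.0775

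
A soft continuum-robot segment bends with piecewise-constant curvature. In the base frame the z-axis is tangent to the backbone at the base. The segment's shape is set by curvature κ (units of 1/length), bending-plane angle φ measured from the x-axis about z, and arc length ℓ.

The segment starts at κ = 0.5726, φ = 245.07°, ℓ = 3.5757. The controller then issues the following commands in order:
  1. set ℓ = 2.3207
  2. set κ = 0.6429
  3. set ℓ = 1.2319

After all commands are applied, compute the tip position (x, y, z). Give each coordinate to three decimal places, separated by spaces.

-0.195 -0.420 1.107

initial: κ=0.5726, φ=245.07°, ℓ=3.5757
cmd 1: set ℓ=2.3207 → (κ,φ,ℓ)=(0.5726,245.07°,2.3207) → tip=(-0.5597,-1.2042,1.6955)
cmd 2: set κ=0.6429 → (κ,φ,ℓ)=(0.6429,245.07°,2.3207) → tip=(-0.6040,-1.2995,1.5506)
cmd 3: set ℓ=1.2319 → (κ,φ,ℓ)=(0.6429,245.07°,1.2319) → tip=(-0.1951,-0.4197,1.1071)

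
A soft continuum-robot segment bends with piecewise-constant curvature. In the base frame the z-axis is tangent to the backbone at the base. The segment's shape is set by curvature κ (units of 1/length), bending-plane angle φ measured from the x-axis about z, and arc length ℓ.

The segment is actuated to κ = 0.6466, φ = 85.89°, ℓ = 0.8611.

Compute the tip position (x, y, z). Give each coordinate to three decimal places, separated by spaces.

0.017 0.233 0.817

θ = κ·ℓ = 0.6466 × 0.8611 = 0.55679 rad
ρ = (1 − cos θ)/κ = (1 − 0.84896)/0.6466 = 0.23360
z = sin θ / κ = 0.52846/0.6466 = 0.81729
x = ρ cos φ = 0.23360 × cos(85.89°) = 0.01674
y = ρ sin φ = 0.23360 × sin(85.89°) = 0.23299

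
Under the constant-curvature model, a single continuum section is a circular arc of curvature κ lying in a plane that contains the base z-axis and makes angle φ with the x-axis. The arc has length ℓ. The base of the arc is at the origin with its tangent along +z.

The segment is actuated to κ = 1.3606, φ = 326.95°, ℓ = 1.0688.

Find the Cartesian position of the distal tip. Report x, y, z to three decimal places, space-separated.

θ = κ·ℓ = 1.3606 × 1.0688 = 1.45421 rad
ρ = (1 − cos θ)/κ = (1 − 0.11632)/1.3606 = 0.64948
z = sin θ / κ = 0.99321/1.3606 = 0.72998
x = ρ cos φ = 0.64948 × cos(326.95°) = 0.54439
y = ρ sin φ = 0.64948 × sin(326.95°) = -0.35421

0.544 -0.354 0.730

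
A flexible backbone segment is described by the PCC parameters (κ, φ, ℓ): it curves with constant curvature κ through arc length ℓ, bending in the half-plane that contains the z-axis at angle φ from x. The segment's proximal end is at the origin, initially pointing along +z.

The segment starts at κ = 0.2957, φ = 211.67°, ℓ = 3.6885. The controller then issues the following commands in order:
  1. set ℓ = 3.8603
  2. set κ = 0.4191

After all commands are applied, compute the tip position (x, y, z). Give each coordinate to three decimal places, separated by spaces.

-2.126 -1.312 2.383

initial: κ=0.2957, φ=211.67°, ℓ=3.6885
cmd 1: set ℓ=3.8603 → (κ,φ,ℓ)=(0.2957,211.67°,3.8603) → tip=(-1.6802,-1.0365,3.0749)
cmd 2: set κ=0.4191 → (κ,φ,ℓ)=(0.4191,211.67°,3.8603) → tip=(-2.1263,-1.3117,2.3834)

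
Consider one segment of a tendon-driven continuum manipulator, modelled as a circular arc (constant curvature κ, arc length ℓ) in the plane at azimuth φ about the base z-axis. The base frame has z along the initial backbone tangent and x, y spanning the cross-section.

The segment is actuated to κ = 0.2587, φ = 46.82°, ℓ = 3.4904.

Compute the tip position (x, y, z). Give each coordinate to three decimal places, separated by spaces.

θ = κ·ℓ = 0.2587 × 3.4904 = 0.90297 rad
ρ = (1 − cos θ)/κ = (1 − 0.61928)/0.2587 = 1.47165
z = sin θ / κ = 0.78517/0.2587 = 3.03505
x = ρ cos φ = 1.47165 × cos(46.82°) = 1.00704
y = ρ sin φ = 1.47165 × sin(46.82°) = 1.07314

1.007 1.073 3.035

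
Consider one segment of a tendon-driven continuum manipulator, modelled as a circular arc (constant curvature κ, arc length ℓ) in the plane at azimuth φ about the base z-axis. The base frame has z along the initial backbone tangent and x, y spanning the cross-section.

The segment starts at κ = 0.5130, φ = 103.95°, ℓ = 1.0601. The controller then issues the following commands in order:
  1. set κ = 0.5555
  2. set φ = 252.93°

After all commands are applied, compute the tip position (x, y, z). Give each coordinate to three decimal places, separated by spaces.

-0.089 -0.290 1.000

initial: κ=0.5130, φ=103.95°, ℓ=1.0601
cmd 1: set κ=0.5555 → (κ,φ,ℓ)=(0.5555,103.95°,1.0601) → tip=(-0.0731,0.2943,0.9999)
cmd 2: set φ=252.93° → (κ,φ,ℓ)=(0.5555,252.93°,1.0601) → tip=(-0.0890,-0.2899,0.9999)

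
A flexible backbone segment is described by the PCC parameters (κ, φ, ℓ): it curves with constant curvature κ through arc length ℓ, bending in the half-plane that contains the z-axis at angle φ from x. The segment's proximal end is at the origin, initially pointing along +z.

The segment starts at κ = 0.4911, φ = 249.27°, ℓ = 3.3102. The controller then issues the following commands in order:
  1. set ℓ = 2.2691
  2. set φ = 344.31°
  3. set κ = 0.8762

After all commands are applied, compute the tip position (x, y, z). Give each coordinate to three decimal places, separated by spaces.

1.544 -0.434 1.043

initial: κ=0.4911, φ=249.27°, ℓ=3.3102
cmd 1: set ℓ=2.2691 → (κ,φ,ℓ)=(0.4911,249.27°,2.2691) → tip=(-0.4031,-1.0650,1.8278)
cmd 2: set φ=344.31° → (κ,φ,ℓ)=(0.4911,344.31°,2.2691) → tip=(1.0963,-0.3080,1.8278)
cmd 3: set κ=0.8762 → (κ,φ,ℓ)=(0.8762,344.31°,2.2691) → tip=(1.5442,-0.4338,1.0433)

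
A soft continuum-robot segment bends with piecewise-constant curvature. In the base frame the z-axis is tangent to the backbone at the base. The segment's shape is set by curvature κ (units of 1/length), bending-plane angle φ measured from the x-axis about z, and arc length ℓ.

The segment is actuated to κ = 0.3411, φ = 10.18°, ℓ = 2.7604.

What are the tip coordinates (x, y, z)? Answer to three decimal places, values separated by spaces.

θ = κ·ℓ = 0.3411 × 2.7604 = 0.94157 rad
ρ = (1 − cos θ)/κ = (1 − 0.58852)/0.3411 = 1.20634
z = sin θ / κ = 0.80848/0.3411 = 2.37023
x = ρ cos φ = 1.20634 × cos(10.18°) = 1.18735
y = ρ sin φ = 1.20634 × sin(10.18°) = 0.21321

1.187 0.213 2.370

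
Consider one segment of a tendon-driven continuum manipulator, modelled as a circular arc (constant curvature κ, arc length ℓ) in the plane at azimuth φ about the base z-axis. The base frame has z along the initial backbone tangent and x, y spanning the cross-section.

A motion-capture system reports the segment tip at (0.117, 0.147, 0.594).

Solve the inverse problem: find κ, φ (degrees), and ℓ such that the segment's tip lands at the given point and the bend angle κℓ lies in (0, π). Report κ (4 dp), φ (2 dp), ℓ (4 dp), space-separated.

ρ = √(x²+y²) = √(0.117² + 0.147²) = 0.18788
φ = atan2(y, x) mod 360° = atan2(0.147, 0.117) = 51.4831°
|p|² = ρ² + z² = 0.18788² + 0.594² = 0.38813
κ = 2ρ / |p|² = 2×0.18788 / 0.38813 = 0.96811
θ = 2·atan2(ρ, z) = 2·atan2(0.18788, 0.594) = 0.61267 rad
ℓ = θ/κ = 0.61267/0.96811 = 0.63286

0.9681 51.48 0.6329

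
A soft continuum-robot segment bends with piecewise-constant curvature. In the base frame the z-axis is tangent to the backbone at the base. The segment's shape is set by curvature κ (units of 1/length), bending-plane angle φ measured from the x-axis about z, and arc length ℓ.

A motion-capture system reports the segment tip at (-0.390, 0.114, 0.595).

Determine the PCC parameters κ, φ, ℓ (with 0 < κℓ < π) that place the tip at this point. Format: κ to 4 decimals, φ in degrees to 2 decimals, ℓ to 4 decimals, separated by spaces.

ρ = √(x²+y²) = √(-0.390² + 0.114²) = 0.40632
φ = atan2(y, x) mod 360° = atan2(0.114, -0.390) = 163.7060°
|p|² = ρ² + z² = 0.40632² + 0.595² = 0.51912
κ = 2ρ / |p|² = 2×0.40632 / 0.51912 = 1.56542
θ = 2·atan2(ρ, z) = 2·atan2(0.40632, 0.595) = 1.19830 rad
ℓ = θ/κ = 1.19830/1.56542 = 0.76548

1.5654 163.71 0.7655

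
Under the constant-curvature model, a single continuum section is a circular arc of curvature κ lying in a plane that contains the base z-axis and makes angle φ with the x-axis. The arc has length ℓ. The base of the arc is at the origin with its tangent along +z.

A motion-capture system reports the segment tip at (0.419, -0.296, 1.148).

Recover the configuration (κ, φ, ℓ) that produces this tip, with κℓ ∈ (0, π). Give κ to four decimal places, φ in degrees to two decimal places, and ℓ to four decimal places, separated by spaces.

0.6489 324.76 1.2952

ρ = √(x²+y²) = √(0.419² + -0.296²) = 0.51301
φ = atan2(y, x) mod 360° = atan2(-0.296, 0.419) = 324.7609°
|p|² = ρ² + z² = 0.51301² + 1.148² = 1.58108
κ = 2ρ / |p|² = 2×0.51301 / 1.58108 = 0.64893
θ = 2·atan2(ρ, z) = 2·atan2(0.51301, 1.148) = 0.84050 rad
ℓ = θ/κ = 0.84050/0.64893 = 1.29520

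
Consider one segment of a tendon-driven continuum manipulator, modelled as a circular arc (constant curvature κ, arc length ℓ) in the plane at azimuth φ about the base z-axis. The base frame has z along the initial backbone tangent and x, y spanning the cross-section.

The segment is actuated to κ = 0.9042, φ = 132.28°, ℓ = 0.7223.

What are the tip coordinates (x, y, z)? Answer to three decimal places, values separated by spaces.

θ = κ·ℓ = 0.9042 × 0.7223 = 0.65310 rad
ρ = (1 − cos θ)/κ = (1 − 0.79420)/0.9042 = 0.22760
z = sin θ / κ = 0.60765/0.9042 = 0.67204
x = ρ cos φ = 0.22760 × cos(132.28°) = -0.15312
y = ρ sin φ = 0.22760 × sin(132.28°) = 0.16840

-0.153 0.168 0.672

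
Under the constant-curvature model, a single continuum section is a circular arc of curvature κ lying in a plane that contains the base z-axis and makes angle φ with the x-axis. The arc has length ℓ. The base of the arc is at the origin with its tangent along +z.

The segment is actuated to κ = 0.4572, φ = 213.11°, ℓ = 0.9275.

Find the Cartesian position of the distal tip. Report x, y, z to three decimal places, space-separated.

θ = κ·ℓ = 0.4572 × 0.9275 = 0.42405 rad
ρ = (1 − cos θ)/κ = (1 − 0.91143)/0.4572 = 0.19373
z = sin θ / κ = 0.41146/0.4572 = 0.89995
x = ρ cos φ = 0.19373 × cos(213.11°) = -0.16227
y = ρ sin φ = 0.19373 × sin(213.11°) = -0.10582

-0.162 -0.106 0.900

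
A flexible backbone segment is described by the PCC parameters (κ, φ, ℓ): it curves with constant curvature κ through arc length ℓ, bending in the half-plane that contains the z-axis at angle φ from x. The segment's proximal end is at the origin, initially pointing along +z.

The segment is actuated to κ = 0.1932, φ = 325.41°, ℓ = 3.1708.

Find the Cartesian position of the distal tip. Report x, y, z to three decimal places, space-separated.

θ = κ·ℓ = 0.1932 × 3.1708 = 0.61260 rad
ρ = (1 − cos θ)/κ = (1 − 0.81816)/0.1932 = 0.94122
z = sin θ / κ = 0.57500/0.1932 = 2.97617
x = ρ cos φ = 0.94122 × cos(325.41°) = 0.77484
y = ρ sin φ = 0.94122 × sin(325.41°) = -0.53433

0.775 -0.534 2.976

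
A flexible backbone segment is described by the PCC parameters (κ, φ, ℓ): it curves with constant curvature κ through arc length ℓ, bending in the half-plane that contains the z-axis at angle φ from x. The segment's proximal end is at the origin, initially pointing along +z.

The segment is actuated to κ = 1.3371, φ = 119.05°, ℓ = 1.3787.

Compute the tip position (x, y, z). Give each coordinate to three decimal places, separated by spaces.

-0.461 0.830 0.720

θ = κ·ℓ = 1.3371 × 1.3787 = 1.84346 rad
ρ = (1 − cos θ)/κ = (1 − -0.26930)/1.3371 = 0.94929
z = sin θ / κ = 0.96306/1.3371 = 0.72026
x = ρ cos φ = 0.94929 × cos(119.05°) = -0.46095
y = ρ sin φ = 0.94929 × sin(119.05°) = 0.82987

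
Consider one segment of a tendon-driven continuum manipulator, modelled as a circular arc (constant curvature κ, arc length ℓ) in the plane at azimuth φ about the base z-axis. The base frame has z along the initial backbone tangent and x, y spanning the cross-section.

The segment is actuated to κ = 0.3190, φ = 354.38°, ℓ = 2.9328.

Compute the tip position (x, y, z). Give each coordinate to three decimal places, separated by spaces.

1.269 -0.125 2.523

θ = κ·ℓ = 0.3190 × 2.9328 = 0.93556 rad
ρ = (1 − cos θ)/κ = (1 − 0.59337)/0.3190 = 1.27472
z = sin θ / κ = 0.80493/0.3190 = 2.52330
x = ρ cos φ = 1.27472 × cos(354.38°) = 1.26859
y = ρ sin φ = 1.27472 × sin(354.38°) = -0.12483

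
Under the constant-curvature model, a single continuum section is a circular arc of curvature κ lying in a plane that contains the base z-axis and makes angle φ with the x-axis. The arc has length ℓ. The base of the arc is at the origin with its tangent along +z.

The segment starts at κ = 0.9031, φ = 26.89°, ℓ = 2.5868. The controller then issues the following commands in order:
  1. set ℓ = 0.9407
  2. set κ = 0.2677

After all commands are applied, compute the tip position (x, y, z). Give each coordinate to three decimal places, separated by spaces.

initial: κ=0.9031, φ=26.89°, ℓ=2.5868
cmd 1: set ℓ=0.9407 → (κ,φ,ℓ)=(0.9031,26.89°,0.9407) → tip=(0.3355,0.1701,0.8316)
cmd 2: set κ=0.2677 → (κ,φ,ℓ)=(0.2677,26.89°,0.9407) → tip=(0.1051,0.0533,0.9308)

0.105 0.053 0.931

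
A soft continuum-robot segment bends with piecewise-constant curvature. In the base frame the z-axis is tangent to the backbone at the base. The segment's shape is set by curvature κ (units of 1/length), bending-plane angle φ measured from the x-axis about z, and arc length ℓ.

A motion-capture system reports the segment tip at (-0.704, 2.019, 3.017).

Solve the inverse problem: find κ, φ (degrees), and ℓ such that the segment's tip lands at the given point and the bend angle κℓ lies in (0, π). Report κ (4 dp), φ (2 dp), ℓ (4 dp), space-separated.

0.3127 109.22 3.9430

ρ = √(x²+y²) = √(-0.704² + 2.019²) = 2.13822
φ = atan2(y, x) mod 360° = atan2(2.019, -0.704) = 109.2230°
|p|² = ρ² + z² = 2.13822² + 3.017² = 13.67427
κ = 2ρ / |p|² = 2×2.13822 / 13.67427 = 0.31274
θ = 2·atan2(ρ, z) = 2·atan2(2.13822, 3.017) = 1.23311 rad
ℓ = θ/κ = 1.23311/0.31274 = 3.94298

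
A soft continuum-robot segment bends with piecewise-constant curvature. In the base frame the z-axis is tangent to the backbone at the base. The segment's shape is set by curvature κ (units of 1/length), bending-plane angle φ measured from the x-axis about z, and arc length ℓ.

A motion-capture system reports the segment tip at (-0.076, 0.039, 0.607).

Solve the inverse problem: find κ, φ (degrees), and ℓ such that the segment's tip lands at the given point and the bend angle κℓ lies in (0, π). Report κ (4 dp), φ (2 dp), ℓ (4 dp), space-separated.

0.4547 152.84 0.6150

ρ = √(x²+y²) = √(-0.076² + 0.039²) = 0.08542
φ = atan2(y, x) mod 360° = atan2(0.039, -0.076) = 152.8350°
|p|² = ρ² + z² = 0.08542² + 0.607² = 0.37575
κ = 2ρ / |p|² = 2×0.08542 / 0.37575 = 0.45468
θ = 2·atan2(ρ, z) = 2·atan2(0.08542, 0.607) = 0.27962 rad
ℓ = θ/κ = 0.27962/0.45468 = 0.61498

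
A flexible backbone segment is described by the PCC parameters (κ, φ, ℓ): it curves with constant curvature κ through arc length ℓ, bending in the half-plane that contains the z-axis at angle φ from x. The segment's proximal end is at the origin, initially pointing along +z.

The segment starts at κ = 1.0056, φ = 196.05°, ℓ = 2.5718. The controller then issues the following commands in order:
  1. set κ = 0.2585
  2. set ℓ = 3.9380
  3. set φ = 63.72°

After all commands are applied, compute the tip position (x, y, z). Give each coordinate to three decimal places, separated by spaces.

initial: κ=1.0056, φ=196.05°, ℓ=2.5718
cmd 1: set κ=0.2585 → (κ,φ,ℓ)=(0.2585,196.05°,2.5718) → tip=(-0.7917,-0.2278,2.3865)
cmd 2: set ℓ=3.9380 → (κ,φ,ℓ)=(0.2585,196.05°,3.9380) → tip=(-1.7656,-0.5079,3.2922)
cmd 3: set φ=63.72° → (κ,φ,ℓ)=(0.2585,63.72°,3.9380) → tip=(0.8134,1.6473,3.2922)

0.813 1.647 3.292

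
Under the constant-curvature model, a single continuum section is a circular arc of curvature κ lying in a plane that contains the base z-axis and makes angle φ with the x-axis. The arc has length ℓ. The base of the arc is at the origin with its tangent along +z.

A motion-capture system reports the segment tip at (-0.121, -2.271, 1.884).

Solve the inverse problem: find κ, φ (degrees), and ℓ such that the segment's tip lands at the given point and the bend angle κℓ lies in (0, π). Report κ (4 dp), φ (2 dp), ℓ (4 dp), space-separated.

0.5215 266.95 3.3708

ρ = √(x²+y²) = √(-0.121² + -2.271²) = 2.27422
φ = atan2(y, x) mod 360° = atan2(-2.271, -0.121) = 266.9501°
|p|² = ρ² + z² = 2.27422² + 1.884² = 8.72154
κ = 2ρ / |p|² = 2×2.27422 / 8.72154 = 0.52152
θ = 2·atan2(ρ, z) = 2·atan2(2.27422, 1.884) = 1.75793 rad
ℓ = θ/κ = 1.75793/0.52152 = 3.37080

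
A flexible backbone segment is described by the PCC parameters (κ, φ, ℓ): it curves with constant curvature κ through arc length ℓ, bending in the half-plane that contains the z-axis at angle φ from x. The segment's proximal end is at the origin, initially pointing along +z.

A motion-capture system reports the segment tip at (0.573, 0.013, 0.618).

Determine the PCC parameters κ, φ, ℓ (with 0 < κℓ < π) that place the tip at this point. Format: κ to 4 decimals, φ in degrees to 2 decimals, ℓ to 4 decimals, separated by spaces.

1.6135 1.30 0.9269

ρ = √(x²+y²) = √(0.573² + 0.013²) = 0.57315
φ = atan2(y, x) mod 360° = atan2(0.013, 0.573) = 1.2997°
|p|² = ρ² + z² = 0.57315² + 0.618² = 0.71042
κ = 2ρ / |p|² = 2×0.57315 / 0.71042 = 1.61354
θ = 2·atan2(ρ, z) = 2·atan2(0.57315, 0.618) = 1.49552 rad
ℓ = θ/κ = 1.49552/1.61354 = 0.92686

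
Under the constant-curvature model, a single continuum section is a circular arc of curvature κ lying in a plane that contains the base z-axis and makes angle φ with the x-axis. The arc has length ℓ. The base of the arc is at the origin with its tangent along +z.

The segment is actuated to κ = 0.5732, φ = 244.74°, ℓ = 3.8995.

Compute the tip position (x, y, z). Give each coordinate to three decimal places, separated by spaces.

θ = κ·ℓ = 0.5732 × 3.8995 = 2.23519 rad
ρ = (1 − cos θ)/κ = (1 − -0.61658)/0.5732 = 2.82028
z = sin θ / κ = 0.78729/0.5732 = 1.37350
x = ρ cos φ = 2.82028 × cos(244.74°) = -1.20349
y = ρ sin φ = 2.82028 × sin(244.74°) = -2.55061

-1.203 -2.551 1.373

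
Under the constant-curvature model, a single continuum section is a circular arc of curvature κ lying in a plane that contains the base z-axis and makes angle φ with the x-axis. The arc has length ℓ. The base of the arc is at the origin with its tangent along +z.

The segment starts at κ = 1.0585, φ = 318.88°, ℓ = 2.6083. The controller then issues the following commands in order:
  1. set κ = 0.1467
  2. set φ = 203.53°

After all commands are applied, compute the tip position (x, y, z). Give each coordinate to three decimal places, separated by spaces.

initial: κ=1.0585, φ=318.88°, ℓ=2.6083
cmd 1: set κ=0.1467 → (κ,φ,ℓ)=(0.1467,318.88°,2.6083) → tip=(0.3714,-0.3242,2.5451)
cmd 2: set φ=203.53° → (κ,φ,ℓ)=(0.1467,203.53°,2.6083) → tip=(-0.4520,-0.1968,2.5451)

-0.452 -0.197 2.545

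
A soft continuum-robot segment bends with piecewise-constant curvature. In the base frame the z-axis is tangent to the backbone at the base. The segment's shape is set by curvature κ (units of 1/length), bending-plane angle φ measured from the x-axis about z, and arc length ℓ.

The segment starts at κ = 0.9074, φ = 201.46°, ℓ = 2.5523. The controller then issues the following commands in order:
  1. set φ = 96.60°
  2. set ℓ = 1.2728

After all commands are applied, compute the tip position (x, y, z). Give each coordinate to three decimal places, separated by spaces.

initial: κ=0.9074, φ=201.46°, ℓ=2.5523
cmd 1: set φ=96.60° → (κ,φ,ℓ)=(0.9074,96.60°,2.5523) → tip=(-0.2126,1.8371,0.8100)
cmd 2: set ℓ=1.2728 → (κ,φ,ℓ)=(0.9074,96.60°,1.2728) → tip=(-0.0755,0.6525,1.0081)

-0.075 0.652 1.008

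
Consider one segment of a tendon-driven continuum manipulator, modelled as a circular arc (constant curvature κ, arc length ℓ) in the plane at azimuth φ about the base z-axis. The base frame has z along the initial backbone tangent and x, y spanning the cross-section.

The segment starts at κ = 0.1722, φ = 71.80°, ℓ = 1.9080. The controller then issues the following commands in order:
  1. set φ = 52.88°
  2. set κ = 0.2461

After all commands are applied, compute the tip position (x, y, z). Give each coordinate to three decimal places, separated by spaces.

initial: κ=0.1722, φ=71.80°, ℓ=1.9080
cmd 1: set φ=52.88° → (κ,φ,ℓ)=(0.1722,52.88°,1.9080) → tip=(0.1875,0.2477,1.8739)
cmd 2: set κ=0.2461 → (κ,φ,ℓ)=(0.2461,52.88°,1.9080) → tip=(0.2654,0.3507,1.8387)

0.265 0.351 1.839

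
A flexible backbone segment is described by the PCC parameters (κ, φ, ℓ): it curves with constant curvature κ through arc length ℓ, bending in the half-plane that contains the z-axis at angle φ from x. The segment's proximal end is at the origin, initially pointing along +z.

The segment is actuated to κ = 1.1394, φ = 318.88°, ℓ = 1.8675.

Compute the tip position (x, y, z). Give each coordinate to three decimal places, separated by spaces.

θ = κ·ℓ = 1.1394 × 1.8675 = 2.12783 rad
ρ = (1 − cos θ)/κ = (1 − -0.52867)/1.1394 = 1.34164
z = sin θ / κ = 0.84883/1.1394 = 0.74498
x = ρ cos φ = 1.34164 × cos(318.88°) = 1.01071
y = ρ sin φ = 1.34164 × sin(318.88°) = -0.88232

1.011 -0.882 0.745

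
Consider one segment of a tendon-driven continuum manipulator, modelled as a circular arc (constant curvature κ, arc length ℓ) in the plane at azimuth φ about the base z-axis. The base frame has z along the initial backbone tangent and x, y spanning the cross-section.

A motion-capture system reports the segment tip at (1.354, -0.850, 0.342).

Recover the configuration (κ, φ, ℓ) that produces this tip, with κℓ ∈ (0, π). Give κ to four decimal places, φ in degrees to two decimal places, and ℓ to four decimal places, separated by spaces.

1.1963 327.88 2.2738

ρ = √(x²+y²) = √(1.354² + -0.850²) = 1.59869
φ = atan2(y, x) mod 360° = atan2(-0.850, 1.354) = 327.8806°
|p|² = ρ² + z² = 1.59869² + 0.342² = 2.67278
κ = 2ρ / |p|² = 2×1.59869 / 2.67278 = 1.19628
θ = 2·atan2(ρ, z) = 2·atan2(1.59869, 0.342) = 2.72010 rad
ℓ = θ/κ = 2.72010/1.19628 = 2.27380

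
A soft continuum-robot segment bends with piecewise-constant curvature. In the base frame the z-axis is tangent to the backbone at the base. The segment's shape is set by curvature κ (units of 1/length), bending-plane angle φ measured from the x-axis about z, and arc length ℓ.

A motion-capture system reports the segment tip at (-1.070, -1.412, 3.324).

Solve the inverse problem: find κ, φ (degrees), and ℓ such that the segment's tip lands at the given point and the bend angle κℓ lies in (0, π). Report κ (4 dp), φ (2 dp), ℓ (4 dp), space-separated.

0.2497 232.85 3.9215

ρ = √(x²+y²) = √(-1.070² + -1.412²) = 1.77162
φ = atan2(y, x) mod 360° = atan2(-1.412, -1.070) = 232.8455°
|p|² = ρ² + z² = 1.77162² + 3.324² = 14.18762
κ = 2ρ / |p|² = 2×1.77162 / 14.18762 = 0.24974
θ = 2·atan2(ρ, z) = 2·atan2(1.77162, 3.324) = 0.97936 rad
ℓ = θ/κ = 0.97936/0.24974 = 3.92150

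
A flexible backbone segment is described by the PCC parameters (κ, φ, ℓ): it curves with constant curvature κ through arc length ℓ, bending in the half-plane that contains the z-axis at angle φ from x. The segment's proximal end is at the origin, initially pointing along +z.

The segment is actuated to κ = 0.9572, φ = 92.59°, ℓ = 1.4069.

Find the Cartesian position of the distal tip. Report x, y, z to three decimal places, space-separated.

-0.037 0.812 1.019

θ = κ·ℓ = 0.9572 × 1.4069 = 1.34668 rad
ρ = (1 − cos θ)/κ = (1 − 0.22224)/0.9572 = 0.81254
z = sin θ / κ = 0.97499/0.9572 = 1.01859
x = ρ cos φ = 0.81254 × cos(92.59°) = -0.03672
y = ρ sin φ = 0.81254 × sin(92.59°) = 0.81171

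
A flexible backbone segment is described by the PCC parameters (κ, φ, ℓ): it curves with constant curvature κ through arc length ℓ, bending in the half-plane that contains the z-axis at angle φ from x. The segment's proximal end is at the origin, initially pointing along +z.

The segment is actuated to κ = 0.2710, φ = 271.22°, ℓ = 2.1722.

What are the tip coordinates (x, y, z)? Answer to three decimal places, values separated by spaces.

θ = κ·ℓ = 0.2710 × 2.1722 = 0.58867 rad
ρ = (1 − cos θ)/κ = (1 − 0.83168)/0.2710 = 0.62110
z = sin θ / κ = 0.55525/0.2710 = 2.04890
x = ρ cos φ = 0.62110 × cos(271.22°) = 0.01322
y = ρ sin φ = 0.62110 × sin(271.22°) = -0.62096

0.013 -0.621 2.049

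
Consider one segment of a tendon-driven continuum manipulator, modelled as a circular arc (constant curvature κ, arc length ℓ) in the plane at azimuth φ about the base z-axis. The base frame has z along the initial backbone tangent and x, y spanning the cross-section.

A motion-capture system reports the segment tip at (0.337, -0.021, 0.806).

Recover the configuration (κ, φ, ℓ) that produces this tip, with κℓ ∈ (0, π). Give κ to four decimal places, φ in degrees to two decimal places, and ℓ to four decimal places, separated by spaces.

0.8843 356.43 0.8972

ρ = √(x²+y²) = √(0.337² + -0.021²) = 0.33765
φ = atan2(y, x) mod 360° = atan2(-0.021, 0.337) = 356.4343°
|p|² = ρ² + z² = 0.33765² + 0.806² = 0.76365
κ = 2ρ / |p|² = 2×0.33765 / 0.76365 = 0.88432
θ = 2·atan2(ρ, z) = 2·atan2(0.33765, 0.806) = 0.79343 rad
ℓ = θ/κ = 0.79343/0.88432 = 0.89722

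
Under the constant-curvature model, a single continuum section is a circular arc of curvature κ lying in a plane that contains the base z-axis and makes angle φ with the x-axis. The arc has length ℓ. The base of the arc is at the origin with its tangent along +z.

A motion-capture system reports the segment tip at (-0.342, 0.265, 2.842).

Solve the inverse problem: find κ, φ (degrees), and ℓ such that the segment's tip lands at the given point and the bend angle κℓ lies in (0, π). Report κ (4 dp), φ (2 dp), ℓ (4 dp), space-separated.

0.1047 142.23 2.8857

ρ = √(x²+y²) = √(-0.342² + 0.265²) = 0.43265
φ = atan2(y, x) mod 360° = atan2(0.265, -0.342) = 142.2295°
|p|² = ρ² + z² = 0.43265² + 2.842² = 8.26415
κ = 2ρ / |p|² = 2×0.43265 / 8.26415 = 0.10471
θ = 2·atan2(ρ, z) = 2·atan2(0.43265, 2.842) = 0.30215 rad
ℓ = θ/κ = 0.30215/0.10471 = 2.88571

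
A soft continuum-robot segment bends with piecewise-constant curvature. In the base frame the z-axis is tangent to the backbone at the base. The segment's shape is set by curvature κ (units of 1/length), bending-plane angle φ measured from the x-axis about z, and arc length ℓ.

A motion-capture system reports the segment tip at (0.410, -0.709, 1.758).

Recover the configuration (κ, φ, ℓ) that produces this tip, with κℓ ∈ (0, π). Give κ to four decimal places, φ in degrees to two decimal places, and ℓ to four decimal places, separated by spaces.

0.4355 300.04 2.0022

ρ = √(x²+y²) = √(0.410² + -0.709²) = 0.81901
φ = atan2(y, x) mod 360° = atan2(-0.709, 0.410) = 300.0399°
|p|² = ρ² + z² = 0.81901² + 1.758² = 3.76134
κ = 2ρ / |p|² = 2×0.81901 / 3.76134 = 0.43549
θ = 2·atan2(ρ, z) = 2·atan2(0.81901, 1.758) = 0.87196 rad
ℓ = θ/κ = 0.87196/0.43549 = 2.00225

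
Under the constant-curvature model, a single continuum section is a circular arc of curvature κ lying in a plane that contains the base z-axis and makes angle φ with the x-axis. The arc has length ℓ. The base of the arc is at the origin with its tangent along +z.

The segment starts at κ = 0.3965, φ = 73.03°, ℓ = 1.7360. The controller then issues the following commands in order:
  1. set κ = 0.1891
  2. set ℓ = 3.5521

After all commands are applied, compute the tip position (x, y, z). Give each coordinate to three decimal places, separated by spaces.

0.335 1.099 3.291

initial: κ=0.3965, φ=73.03°, ℓ=1.7360
cmd 1: set κ=0.1891 → (κ,φ,ℓ)=(0.1891,73.03°,1.7360) → tip=(0.0824,0.2701,1.7050)
cmd 2: set ℓ=3.5521 → (κ,φ,ℓ)=(0.1891,73.03°,3.5521) → tip=(0.3353,1.0988,3.2910)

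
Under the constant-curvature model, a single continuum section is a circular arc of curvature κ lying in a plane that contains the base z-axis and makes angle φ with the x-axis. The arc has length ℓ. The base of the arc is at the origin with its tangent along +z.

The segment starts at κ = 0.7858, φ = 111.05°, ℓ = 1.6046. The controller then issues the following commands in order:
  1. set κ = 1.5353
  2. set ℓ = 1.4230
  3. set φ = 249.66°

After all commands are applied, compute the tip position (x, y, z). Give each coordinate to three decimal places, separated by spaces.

initial: κ=0.7858, φ=111.05°, ℓ=1.6046
cmd 1: set κ=1.5353 → (κ,φ,ℓ)=(1.5353,111.05°,1.6046) → tip=(-0.4161,1.0813,0.4086)
cmd 2: set ℓ=1.4230 → (κ,φ,ℓ)=(1.5353,111.05°,1.4230) → tip=(-0.3687,0.9581,0.5324)
cmd 3: set φ=249.66° → (κ,φ,ℓ)=(1.5353,249.66°,1.4230) → tip=(-0.3568,-0.9626,0.5324)

-0.357 -0.963 0.532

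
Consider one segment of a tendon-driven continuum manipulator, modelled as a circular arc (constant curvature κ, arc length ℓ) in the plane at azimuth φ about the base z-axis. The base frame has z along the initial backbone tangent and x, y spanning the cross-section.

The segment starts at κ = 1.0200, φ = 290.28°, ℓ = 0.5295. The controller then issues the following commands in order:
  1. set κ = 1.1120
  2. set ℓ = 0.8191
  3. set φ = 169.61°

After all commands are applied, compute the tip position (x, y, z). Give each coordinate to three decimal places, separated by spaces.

-0.342 0.063 0.710

initial: κ=1.0200, φ=290.28°, ℓ=0.5295
cmd 1: set κ=1.1120 → (κ,φ,ℓ)=(1.1120,290.28°,0.5295) → tip=(0.0525,-0.1420,0.4994)
cmd 2: set ℓ=0.8191 → (κ,φ,ℓ)=(1.1120,290.28°,0.8191) → tip=(0.1206,-0.3264,0.7104)
cmd 3: set φ=169.61° → (κ,φ,ℓ)=(1.1120,169.61°,0.8191) → tip=(-0.3422,0.0628,0.7104)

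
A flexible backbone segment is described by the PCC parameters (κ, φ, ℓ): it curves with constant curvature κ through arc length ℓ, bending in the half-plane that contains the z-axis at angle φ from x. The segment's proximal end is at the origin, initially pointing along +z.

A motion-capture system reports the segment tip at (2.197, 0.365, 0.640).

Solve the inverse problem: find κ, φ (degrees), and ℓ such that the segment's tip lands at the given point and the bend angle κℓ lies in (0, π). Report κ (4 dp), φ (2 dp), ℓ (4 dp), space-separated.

ρ = √(x²+y²) = √(2.197² + 0.365²) = 2.22711
φ = atan2(y, x) mod 360° = atan2(0.365, 2.197) = 9.4327°
|p|² = ρ² + z² = 2.22711² + 0.640² = 5.36963
κ = 2ρ / |p|² = 2×2.22711 / 5.36963 = 0.82952
θ = 2·atan2(ρ, z) = 2·atan2(2.22711, 0.640) = 2.58194 rad
ℓ = θ/κ = 2.58194/0.82952 = 3.11256

0.8295 9.43 3.1126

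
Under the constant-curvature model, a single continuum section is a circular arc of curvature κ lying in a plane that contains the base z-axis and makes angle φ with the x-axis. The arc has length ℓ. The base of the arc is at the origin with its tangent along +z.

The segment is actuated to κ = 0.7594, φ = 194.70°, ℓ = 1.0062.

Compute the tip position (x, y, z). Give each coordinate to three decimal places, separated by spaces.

-0.354 -0.093 0.911

θ = κ·ℓ = 0.7594 × 1.0062 = 0.76411 rad
ρ = (1 − cos θ)/κ = (1 − 0.72200)/0.7594 = 0.36608
z = sin θ / κ = 0.69189/0.7594 = 0.91111
x = ρ cos φ = 0.36608 × cos(194.70°) = -0.35410
y = ρ sin φ = 0.36608 × sin(194.70°) = -0.09290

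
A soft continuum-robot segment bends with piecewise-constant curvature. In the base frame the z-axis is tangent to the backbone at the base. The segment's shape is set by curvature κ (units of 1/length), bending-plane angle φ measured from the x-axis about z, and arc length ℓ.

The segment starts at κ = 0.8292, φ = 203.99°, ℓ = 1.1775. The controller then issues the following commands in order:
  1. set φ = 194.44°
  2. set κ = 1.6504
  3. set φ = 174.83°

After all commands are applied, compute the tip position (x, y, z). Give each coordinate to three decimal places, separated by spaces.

-0.823 0.074 0.564

initial: κ=0.8292, φ=203.99°, ℓ=1.1775
cmd 1: set φ=194.44° → (κ,φ,ℓ)=(0.8292,194.44°,1.1775) → tip=(-0.5138,-0.1323,0.9991)
cmd 2: set κ=1.6504 → (κ,φ,ℓ)=(1.6504,194.44°,1.1775) → tip=(-0.8004,-0.2061,0.5643)
cmd 3: set φ=174.83° → (κ,φ,ℓ)=(1.6504,174.83°,1.1775) → tip=(-0.8231,0.0745,0.5643)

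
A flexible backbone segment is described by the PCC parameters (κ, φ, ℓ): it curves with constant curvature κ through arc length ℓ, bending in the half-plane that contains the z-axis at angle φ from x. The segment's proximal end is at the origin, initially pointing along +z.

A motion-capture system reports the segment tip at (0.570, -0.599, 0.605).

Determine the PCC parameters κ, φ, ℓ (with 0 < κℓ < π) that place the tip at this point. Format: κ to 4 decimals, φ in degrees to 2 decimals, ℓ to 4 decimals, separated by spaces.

1.5754 313.58 1.1922

ρ = √(x²+y²) = √(0.570² + -0.599²) = 0.82686
φ = atan2(y, x) mod 360° = atan2(-0.599, 0.570) = 313.5789°
|p|² = ρ² + z² = 0.82686² + 0.605² = 1.04973
κ = 2ρ / |p|² = 2×0.82686 / 1.04973 = 1.57539
θ = 2·atan2(ρ, z) = 2·atan2(0.82686, 0.605) = 1.87824 rad
ℓ = θ/κ = 1.87824/1.57539 = 1.19224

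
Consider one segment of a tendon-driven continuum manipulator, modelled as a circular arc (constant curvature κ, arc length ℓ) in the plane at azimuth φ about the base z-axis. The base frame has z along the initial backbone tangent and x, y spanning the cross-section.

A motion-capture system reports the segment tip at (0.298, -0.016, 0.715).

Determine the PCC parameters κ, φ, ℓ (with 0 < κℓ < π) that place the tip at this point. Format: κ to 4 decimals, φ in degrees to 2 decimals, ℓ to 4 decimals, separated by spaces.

0.9943 356.93 0.7953

ρ = √(x²+y²) = √(0.298² + -0.016²) = 0.29843
φ = atan2(y, x) mod 360° = atan2(-0.016, 0.298) = 356.9267°
|p|² = ρ² + z² = 0.29843² + 0.715² = 0.60028
κ = 2ρ / |p|² = 2×0.29843 / 0.60028 = 0.99429
θ = 2·atan2(ρ, z) = 2·atan2(0.29843, 0.715) = 0.79080 rad
ℓ = θ/κ = 0.79080/0.99429 = 0.79534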